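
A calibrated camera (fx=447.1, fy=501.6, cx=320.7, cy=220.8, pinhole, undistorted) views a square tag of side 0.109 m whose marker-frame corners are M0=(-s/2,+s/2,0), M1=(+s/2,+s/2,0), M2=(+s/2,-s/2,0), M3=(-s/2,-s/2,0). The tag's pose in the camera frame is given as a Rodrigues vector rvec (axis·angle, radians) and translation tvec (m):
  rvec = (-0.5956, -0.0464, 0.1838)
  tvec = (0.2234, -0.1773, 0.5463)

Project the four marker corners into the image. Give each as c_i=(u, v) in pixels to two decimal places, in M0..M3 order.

c0=(460.32, 81.70) c1=(553.55, 101.10) c2=(542.24, 36.79) c3=(458.91, 19.56)

Intrinsics K: fx=447.1, fy=501.6, cx=320.7, cy=220.8
Marker side s = 0.109 m; corners in marker frame (Z=0):
  M0 = (-0.0545, +0.0545, 0)
  M1 = (+0.0545, +0.0545, 0)
  M2 = (+0.0545, -0.0545, 0)
  M3 = (-0.0545, -0.0545, 0)
rvec = (-0.5956, -0.0464, 0.1838), |rvec| = θ = 0.62504 rad = 35.812°
Rodrigues: sinθ=0.58513, 1−cosθ=0.18906; R = I + sinθ·[k]× + (1−cosθ)·[k]×²:
    [+0.98261 -0.15869 -0.09641]
    [+0.18544 +0.81198 +0.55344]
    [-0.00954 -0.56170 +0.82729]
t = (0.2234, -0.1773, 0.5463) m
M0: Pc = R·M0+t = (+0.16120, -0.14315, +0.51621); u = 447.1·(+0.16120)/0.51621 + 320.7 = 460.3186, v = 501.6·(-0.14315)/0.51621 + 220.8 = 81.6975
M1: Pc = R·M1+t = (+0.26830, -0.12294, +0.51517); u = 447.1·(+0.26830)/0.51517 + 320.7 = 553.5534, v = 501.6·(-0.12294)/0.51517 + 220.8 = 101.0972
M2: Pc = R·M2+t = (+0.28560, -0.21145, +0.57639); u = 447.1·(+0.28560)/0.57639 + 320.7 = 542.2367, v = 501.6·(-0.21145)/0.57639 + 220.8 = 36.7906
M3: Pc = R·M3+t = (+0.17850, -0.23166, +0.57743); u = 447.1·(+0.17850)/0.57743 + 320.7 = 458.9079, v = 501.6·(-0.23166)/0.57743 + 220.8 = 19.5637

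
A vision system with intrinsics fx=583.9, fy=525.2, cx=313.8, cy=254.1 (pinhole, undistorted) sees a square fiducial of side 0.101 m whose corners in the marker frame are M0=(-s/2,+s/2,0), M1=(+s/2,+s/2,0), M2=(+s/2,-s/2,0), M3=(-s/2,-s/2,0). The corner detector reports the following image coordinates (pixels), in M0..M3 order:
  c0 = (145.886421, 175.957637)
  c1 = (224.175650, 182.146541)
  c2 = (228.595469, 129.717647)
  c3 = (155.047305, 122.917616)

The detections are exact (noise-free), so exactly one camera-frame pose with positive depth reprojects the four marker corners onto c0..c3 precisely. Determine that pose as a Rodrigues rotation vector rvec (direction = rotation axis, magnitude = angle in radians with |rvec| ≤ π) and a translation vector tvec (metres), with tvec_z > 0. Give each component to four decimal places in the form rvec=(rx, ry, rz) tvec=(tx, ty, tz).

Intrinsics K: fx=583.9, fy=525.2, cx=313.8, cy=254.1
Marker side s = 0.101 m; corners in marker frame (Z=0):
  M0 = (-0.0505, +0.0505, 0)
  M1 = (+0.0505, +0.0505, 0)
  M2 = (+0.0505, -0.0505, 0)
  M3 = (-0.0505, -0.0505, 0)
Detected image corners:
  c0 = (145.886421, 175.957637) px
  c1 = (224.175650, 182.146541) px
  c2 = (228.595469, 129.717647) px
  c3 = (155.047305, 122.917616) px
Planar DLT: solve 8×8 A·h = b for H (H[2,2]=1):
  H  [+786.53376 -180.33106 +188.89126]
  H  [+93.22164 +430.26648 +151.91500]
  H  [+0.18881 -0.60142 +1.00000]
B = K⁻¹H; ‖b₁‖=1.262737, ‖b₂‖=1.262737; λ = 2/(‖b₁‖+‖b₂‖) = 0.791931, sign → tz>0 ⇒ λ=+0.791931
r₁ = λ·B[:,0] = (+0.98640,+0.06822,+0.14952); r₂ = λ·B[:,1] = (+0.01139,+0.87922,-0.47628)
r₃ = r₁×r₂ = (-0.16396,+0.47151,+0.86648); SVD([r₁ r₂ r₃]) → R = UVᵀ:
  R  [+0.98640 +0.01139 -0.16396]
  R  [+0.06822 +0.87922 +0.47151]
  R  [+0.14952 -0.47628 +0.86648]
t = (-0.16941, -0.15408, +0.79193) m
tr R = 2.732104; θ = arccos((tr R − 1)/2) = 0.523545 rad = 29.997°
axis k = ((R−Rᵀ)₃₂, (R−Rᵀ)₁₃, (R−Rᵀ)₂₁) / (2 sinθ) = (-0.947882, -0.313509, +0.056843)
rvec = θ·k = (-0.496259, -0.164136, +0.029760)

rvec=(-0.4963, -0.1641, 0.0298) tvec=(-0.1694, -0.1541, 0.7919)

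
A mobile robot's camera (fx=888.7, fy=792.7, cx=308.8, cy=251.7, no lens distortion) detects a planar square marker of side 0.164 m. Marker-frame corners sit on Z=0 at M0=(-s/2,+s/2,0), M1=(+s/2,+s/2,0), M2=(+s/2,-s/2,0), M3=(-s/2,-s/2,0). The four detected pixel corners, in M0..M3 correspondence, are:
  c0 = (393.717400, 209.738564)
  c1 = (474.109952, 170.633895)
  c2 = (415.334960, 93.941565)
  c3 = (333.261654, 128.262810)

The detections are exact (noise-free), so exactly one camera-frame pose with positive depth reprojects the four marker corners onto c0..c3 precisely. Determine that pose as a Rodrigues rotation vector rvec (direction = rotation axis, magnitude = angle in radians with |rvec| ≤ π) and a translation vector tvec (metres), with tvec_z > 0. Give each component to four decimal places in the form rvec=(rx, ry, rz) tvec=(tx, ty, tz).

rvec=(-0.2652, -0.3927, -0.5258) tvec=(0.1450, -0.1724, 1.3413)

Intrinsics K: fx=888.7, fy=792.7, cx=308.8, cy=251.7
Marker side s = 0.164 m; corners in marker frame (Z=0):
  M0 = (-0.0820, +0.0820, 0)
  M1 = (+0.0820, +0.0820, 0)
  M2 = (+0.0820, -0.0820, 0)
  M3 = (-0.0820, -0.0820, 0)
Detected image corners:
  c0 = (393.717400, 209.738564) px
  c1 = (474.109952, 170.633895) px
  c2 = (415.334960, 93.941565) px
  c3 = (333.261654, 128.262810) px
Planar DLT: solve 8×8 A·h = b for H (H[2,2]=1):
  H  [+624.18781 +319.81868 +404.90425]
  H  [-175.70866 +465.60169 +149.81489]
  H  [+0.31878 -0.10778 +1.00000]
B = K⁻¹H; ‖b₁‖=0.745555, ‖b₂‖=0.745555; λ = 2/(‖b₁‖+‖b₂‖) = 1.341283, sign → tz>0 ⇒ λ=+1.341283
r₁ = λ·B[:,0] = (+0.79349,-0.43307,+0.42757); r₂ = λ·B[:,1] = (+0.53292,+0.83372,-0.14457)
r₃ = r₁×r₂ = (-0.29387,+0.34258,+0.89235); SVD([r₁ r₂ r₃]) → R = UVᵀ:
  R  [+0.79349 +0.53292 -0.29387]
  R  [-0.43307 +0.83372 +0.34258]
  R  [+0.42757 -0.14457 +0.89235]
t = (+0.14505, -0.17239, +1.34128) m
tr R = 2.519564; θ = arccos((tr R − 1)/2) = 0.707819 rad = 40.555°
axis k = ((R−Rᵀ)₃₂, (R−Rᵀ)₁₃, (R−Rᵀ)₂₁) / (2 sinθ) = (-0.374623, -0.554800, -0.742869)
rvec = θ·k = (-0.265165, -0.392698, -0.525817)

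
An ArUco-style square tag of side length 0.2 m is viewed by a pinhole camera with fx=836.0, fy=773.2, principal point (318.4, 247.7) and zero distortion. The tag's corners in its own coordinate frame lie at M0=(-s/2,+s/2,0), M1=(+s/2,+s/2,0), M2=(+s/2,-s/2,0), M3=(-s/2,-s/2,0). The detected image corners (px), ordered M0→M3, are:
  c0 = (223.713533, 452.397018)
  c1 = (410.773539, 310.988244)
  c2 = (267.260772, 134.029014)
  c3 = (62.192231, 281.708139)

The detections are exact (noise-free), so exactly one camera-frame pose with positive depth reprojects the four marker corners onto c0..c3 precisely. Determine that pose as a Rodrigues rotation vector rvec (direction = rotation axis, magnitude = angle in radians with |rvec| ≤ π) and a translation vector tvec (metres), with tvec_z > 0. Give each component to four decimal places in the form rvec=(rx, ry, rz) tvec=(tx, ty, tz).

rvec=(0.2105, -0.1621, -0.6602) tvec=(-0.0590, 0.0429, 0.6715)

Intrinsics K: fx=836.0, fy=773.2, cx=318.4, cy=247.7
Marker side s = 0.2 m; corners in marker frame (Z=0):
  M0 = (-0.1000, +0.1000, 0)
  M1 = (+0.1000, +0.1000, 0)
  M2 = (+0.1000, -0.1000, 0)
  M3 = (-0.1000, -0.1000, 0)
Detected image corners:
  c0 = (223.713533, 452.397018) px
  c1 = (410.773539, 310.988244) px
  c2 = (267.260772, 134.029014) px
  c3 = (62.192231, 281.708139) px
Planar DLT: solve 8×8 A·h = b for H (H[2,2]=1):
  H  [+1008.17172 +849.76721 +244.96091]
  H  [-686.07668 +976.62988 +297.06033]
  H  [+0.12237 +0.36406 +1.00000]
B = K⁻¹H; ‖b₁‖=1.489124, ‖b₂‖=1.489124; λ = 2/(‖b₁‖+‖b₂‖) = 0.671536, sign → tz>0 ⇒ λ=+0.671536
r₁ = λ·B[:,0] = (+0.77854,-0.62219,+0.08218); r₂ = λ·B[:,1] = (+0.58948,+0.76990,+0.24448)
r₃ = r₁×r₂ = (-0.21538,-0.14190,+0.96617); SVD([r₁ r₂ r₃]) → R = UVᵀ:
  R  [+0.77854 +0.58948 -0.21538]
  R  [-0.62219 +0.76990 -0.14190]
  R  [+0.08218 +0.24448 +0.96617]
t = (-0.05899, +0.04287, +0.67154) m
tr R = 2.514602; θ = arccos((tr R − 1)/2) = 0.711626 rad = 40.773°
axis k = ((R−Rᵀ)₃₂, (R−Rᵀ)₁₃, (R−Rᵀ)₂₁) / (2 sinθ) = (+0.295816, -0.227815, -0.927682)
rvec = θ·k = (+0.210510, -0.162119, -0.660163)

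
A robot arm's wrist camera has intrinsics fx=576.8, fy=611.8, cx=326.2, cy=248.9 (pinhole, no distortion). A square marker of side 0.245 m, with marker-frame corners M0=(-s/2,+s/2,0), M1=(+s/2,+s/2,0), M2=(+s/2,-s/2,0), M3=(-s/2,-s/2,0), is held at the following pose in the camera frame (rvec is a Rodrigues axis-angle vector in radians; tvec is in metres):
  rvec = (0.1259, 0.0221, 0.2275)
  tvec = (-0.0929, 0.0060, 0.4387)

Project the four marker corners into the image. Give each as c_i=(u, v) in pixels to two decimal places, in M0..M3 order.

Intrinsics K: fx=576.8, fy=611.8, cx=326.2, cy=248.9
Marker side s = 0.245 m; corners in marker frame (Z=0):
  M0 = (-0.1225, +0.1225, 0)
  M1 = (+0.1225, +0.1225, 0)
  M2 = (+0.1225, -0.1225, 0)
  M3 = (-0.1225, -0.1225, 0)
rvec = (0.1259, 0.0221, 0.2275), |rvec| = θ = 0.26095 rad = 14.951°
Rodrigues: sinθ=0.25800, 1−cosθ=0.03385; R = I + sinθ·[k]× + (1−cosθ)·[k]×²:
    [+0.97403 -0.22354 +0.03609]
    [+0.22631 +0.96639 -0.12198]
    [-0.00761 +0.12698 +0.99188]
t = (-0.0929, 0.0060, 0.4387) m
M0: Pc = R·M0+t = (-0.23960, +0.09666, +0.45519); u = 576.8·(-0.23960)/0.45519 + 326.2 = 22.5827, v = 611.8·(+0.09666)/0.45519 + 248.9 = 378.8166
M1: Pc = R·M1+t = (-0.00097, +0.15211, +0.45332); u = 576.8·(-0.00097)/0.45332 + 326.2 = 324.9709, v = 611.8·(+0.15211)/0.45332 + 248.9 = 454.1803
M2: Pc = R·M2+t = (+0.05380, -0.08466, +0.42221); u = 576.8·(+0.05380)/0.42221 + 326.2 = 399.7010, v = 611.8·(-0.08466)/0.42221 + 248.9 = 126.2258
M3: Pc = R·M3+t = (-0.18483, -0.14011, +0.42408); u = 576.8·(-0.18483)/0.42408 + 326.2 = 74.8020, v = 611.8·(-0.14011)/0.42408 + 248.9 = 46.7754

c0=(22.58, 378.82) c1=(324.97, 454.18) c2=(399.70, 126.23) c3=(74.80, 46.78)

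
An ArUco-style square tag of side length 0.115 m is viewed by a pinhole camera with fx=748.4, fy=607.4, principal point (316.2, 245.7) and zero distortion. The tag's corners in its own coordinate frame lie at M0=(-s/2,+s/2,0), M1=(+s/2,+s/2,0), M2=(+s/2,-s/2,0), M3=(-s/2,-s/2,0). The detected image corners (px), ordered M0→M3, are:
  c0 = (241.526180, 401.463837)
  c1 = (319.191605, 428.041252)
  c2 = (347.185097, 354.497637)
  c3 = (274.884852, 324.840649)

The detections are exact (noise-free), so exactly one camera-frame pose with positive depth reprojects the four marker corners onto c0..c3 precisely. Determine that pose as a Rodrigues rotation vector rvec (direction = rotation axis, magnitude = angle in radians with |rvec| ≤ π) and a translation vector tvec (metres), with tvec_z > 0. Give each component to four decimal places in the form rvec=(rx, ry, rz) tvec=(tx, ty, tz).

rvec=(-0.2808, -0.5648, 0.4216) tvec=(-0.0227, 0.1923, 0.8912)

Intrinsics K: fx=748.4, fy=607.4, cx=316.2, cy=245.7
Marker side s = 0.115 m; corners in marker frame (Z=0):
  M0 = (-0.0575, +0.0575, 0)
  M1 = (+0.0575, +0.0575, 0)
  M2 = (+0.0575, -0.0575, 0)
  M3 = (-0.0575, -0.0575, 0)
Detected image corners:
  c0 = (241.526180, 401.463837) px
  c1 = (319.191605, 428.041252) px
  c2 = (347.185097, 354.497637) px
  c3 = (274.884852, 324.840649) px
Planar DLT: solve 8×8 A·h = b for H (H[2,2]=1):
  H  [+802.66595 -388.18785 +297.16346]
  H  [+437.69019 +496.71446 +376.73264]
  H  [+0.51132 -0.41301 +1.00000]
B = K⁻¹H; ‖b₁‖=1.122030, ‖b₂‖=1.122030; λ = 2/(‖b₁‖+‖b₂‖) = 0.891242, sign → tz>0 ⇒ λ=+0.891242
r₁ = λ·B[:,0] = (+0.76333,+0.45789,+0.45571); r₂ = λ·B[:,1] = (-0.30676,+0.87773,-0.36809)
r₃ = r₁×r₂ = (-0.56853,+0.14118,+0.81046); SVD([r₁ r₂ r₃]) → R = UVᵀ:
  R  [+0.76333 -0.30676 -0.56853]
  R  [+0.45789 +0.87773 +0.14118]
  R  [+0.45571 -0.36809 +0.81046]
t = (-0.02267, +0.19227, +0.89124) m
tr R = 2.451513; θ = arccos((tr R − 1)/2) = 0.758663 rad = 43.468°
axis k = ((R−Rᵀ)₃₂, (R−Rᵀ)₁₃, (R−Rᵀ)₂₁) / (2 sinθ) = (-0.370135, -0.744413, +0.555742)
rvec = θ·k = (-0.280808, -0.564759, +0.421621)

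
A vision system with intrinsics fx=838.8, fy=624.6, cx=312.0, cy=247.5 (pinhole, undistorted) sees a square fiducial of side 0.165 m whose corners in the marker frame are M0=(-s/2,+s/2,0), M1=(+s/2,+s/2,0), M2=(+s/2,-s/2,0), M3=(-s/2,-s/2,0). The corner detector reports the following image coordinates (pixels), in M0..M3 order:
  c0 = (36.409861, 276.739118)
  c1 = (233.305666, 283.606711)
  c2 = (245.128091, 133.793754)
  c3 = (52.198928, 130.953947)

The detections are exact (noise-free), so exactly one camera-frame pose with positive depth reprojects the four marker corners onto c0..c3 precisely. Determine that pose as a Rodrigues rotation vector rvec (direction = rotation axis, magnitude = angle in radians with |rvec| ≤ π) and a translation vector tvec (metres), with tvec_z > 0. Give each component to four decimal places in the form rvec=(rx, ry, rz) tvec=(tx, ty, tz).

rvec=(-0.0957, 0.1091, 0.0450) tvec=(-0.1409, -0.0464, 0.6893)

Intrinsics K: fx=838.8, fy=624.6, cx=312.0, cy=247.5
Marker side s = 0.165 m; corners in marker frame (Z=0):
  M0 = (-0.0825, +0.0825, 0)
  M1 = (+0.0825, +0.0825, 0)
  M2 = (+0.0825, -0.0825, 0)
  M3 = (-0.0825, -0.0825, 0)
Detected image corners:
  c0 = (36.409861, 276.739118) px
  c1 = (233.305666, 283.606711) px
  c2 = (245.128091, 133.793754) px
  c3 = (52.198928, 130.953947) px
Planar DLT: solve 8×8 A·h = b for H (H[2,2]=1):
  H  [+1158.36787 -102.92912 +140.54500]
  H  [-3.87525 +867.80010 +205.41983]
  H  [-0.16074 -0.13472 +1.00000]
B = K⁻¹H; ‖b₁‖=1.450848, ‖b₂‖=1.450848; λ = 2/(‖b₁‖+‖b₂‖) = 0.689252, sign → tz>0 ⇒ λ=+0.689252
r₁ = λ·B[:,0] = (+0.99305,+0.03962,-0.11079); r₂ = λ·B[:,1] = (-0.05004,+0.99442,-0.09286)
r₃ = r₁×r₂ = (+0.10649,+0.09776,+0.98950); SVD([r₁ r₂ r₃]) → R = UVᵀ:
  R  [+0.99305 -0.05004 +0.10649]
  R  [+0.03962 +0.99442 +0.09776]
  R  [-0.11079 -0.09286 +0.98950]
t = (-0.14089, -0.04644, +0.68925) m
tr R = 2.976971; θ = arccos((tr R − 1)/2) = 0.151898 rad = 8.703°
axis k = ((R−Rᵀ)₃₂, (R−Rᵀ)₁₃, (R−Rᵀ)₂₁) / (2 sinθ) = (-0.629866, +0.717975, +0.296278)
rvec = θ·k = (-0.095676, +0.109059, +0.045004)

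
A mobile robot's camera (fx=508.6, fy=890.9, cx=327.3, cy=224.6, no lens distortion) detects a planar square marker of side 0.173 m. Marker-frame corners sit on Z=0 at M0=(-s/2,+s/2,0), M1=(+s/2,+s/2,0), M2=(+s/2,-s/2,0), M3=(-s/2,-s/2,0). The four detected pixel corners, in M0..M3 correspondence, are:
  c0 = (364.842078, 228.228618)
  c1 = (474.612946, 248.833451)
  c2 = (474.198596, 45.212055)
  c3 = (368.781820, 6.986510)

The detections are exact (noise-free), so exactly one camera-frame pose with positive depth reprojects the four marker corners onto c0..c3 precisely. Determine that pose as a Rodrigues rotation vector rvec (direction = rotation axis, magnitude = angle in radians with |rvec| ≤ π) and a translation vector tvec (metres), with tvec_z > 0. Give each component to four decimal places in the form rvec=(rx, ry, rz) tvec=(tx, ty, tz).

Intrinsics K: fx=508.6, fy=890.9, cx=327.3, cy=224.6
Marker side s = 0.173 m; corners in marker frame (Z=0):
  M0 = (-0.0865, +0.0865, 0)
  M1 = (+0.0865, +0.0865, 0)
  M2 = (+0.0865, -0.0865, 0)
  M3 = (-0.0865, -0.0865, 0)
Detected image corners:
  c0 = (364.842078, 228.228618) px
  c1 = (474.612946, 248.833451) px
  c2 = (474.198596, 45.212055) px
  c3 = (368.781820, 6.986510) px
Planar DLT: solve 8×8 A·h = b for H (H[2,2]=1):
  H  [+836.48819 -104.50208 +423.00255]
  H  [+238.59667 +1195.83559 +130.89258]
  H  [+0.51070 -0.22555 +1.00000]
B = K⁻¹H; ‖b₁‖=1.418488, ‖b₂‖=1.418488; λ = 2/(‖b₁‖+‖b₂‖) = 0.704976, sign → tz>0 ⇒ λ=+0.704976
r₁ = λ·B[:,0] = (+0.92778,+0.09804,+0.36003); r₂ = λ·B[:,1] = (-0.04252,+0.98636,-0.15901)
r₃ = r₁×r₂ = (-0.37071,+0.13221,+0.91929); SVD([r₁ r₂ r₃]) → R = UVᵀ:
  R  [+0.92778 -0.04252 -0.37071]
  R  [+0.09804 +0.98636 +0.13221]
  R  [+0.36003 -0.15901 +0.91929]
t = (+0.13265, -0.07415, +0.70498) m
tr R = 2.833427; θ = arccos((tr R − 1)/2) = 0.411021 rad = 23.550°
axis k = ((R−Rᵀ)₃₂, (R−Rᵀ)₁₃, (R−Rᵀ)₂₁) / (2 sinθ) = (-0.364442, -0.914462, +0.175903)
rvec = θ·k = (-0.149793, -0.375863, +0.072300)

rvec=(-0.1498, -0.3759, 0.0723) tvec=(0.1327, -0.0742, 0.7050)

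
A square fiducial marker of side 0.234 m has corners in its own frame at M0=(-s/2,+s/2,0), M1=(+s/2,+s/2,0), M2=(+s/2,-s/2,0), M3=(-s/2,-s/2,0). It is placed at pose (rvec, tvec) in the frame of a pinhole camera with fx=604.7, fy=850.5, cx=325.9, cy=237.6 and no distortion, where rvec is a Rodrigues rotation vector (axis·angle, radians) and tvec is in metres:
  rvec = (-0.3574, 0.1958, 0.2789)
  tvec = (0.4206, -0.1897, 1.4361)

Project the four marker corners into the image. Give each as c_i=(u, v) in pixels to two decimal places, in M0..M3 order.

c0=(442.42, 170.96) c1=(544.43, 202.14) c2=(562.81, 80.13) c3=(465.14, 54.99)

Intrinsics K: fx=604.7, fy=850.5, cx=325.9, cy=237.6
Marker side s = 0.234 m; corners in marker frame (Z=0):
  M0 = (-0.1170, +0.1170, 0)
  M1 = (+0.1170, +0.1170, 0)
  M2 = (+0.1170, -0.1170, 0)
  M3 = (-0.1170, -0.1170, 0)
rvec = (-0.3574, 0.1958, 0.2789), |rvec| = θ = 0.49382 rad = 28.294°
Rodrigues: sinθ=0.47399, 1−cosθ=0.11947; R = I + sinθ·[k]× + (1−cosθ)·[k]×²:
    [+0.94311 -0.30199 +0.13910]
    [+0.23342 +0.89931 +0.36980]
    [-0.23677 -0.31630 +0.91864]
t = (0.4206, -0.1897, 1.4361) m
M0: Pc = R·M0+t = (+0.27492, -0.11179, +1.42680); u = 604.7·(+0.27492)/1.42680 + 325.9 = 442.4173, v = 850.5·(-0.11179)/1.42680 + 237.6 = 170.9627
M1: Pc = R·M1+t = (+0.49561, -0.05717, +1.37139); u = 604.7·(+0.49561)/1.37139 + 325.9 = 544.4345, v = 850.5·(-0.05717)/1.37139 + 237.6 = 202.1443
M2: Pc = R·M2+t = (+0.56628, -0.26761, +1.44540); u = 604.7·(+0.56628)/1.44540 + 325.9 = 562.8076, v = 850.5·(-0.26761)/1.44540 + 237.6 = 80.1341
M3: Pc = R·M3+t = (+0.34559, -0.32223, +1.50081); u = 604.7·(+0.34559)/1.50081 + 325.9 = 465.1432, v = 850.5·(-0.32223)/1.50081 + 237.6 = 54.9945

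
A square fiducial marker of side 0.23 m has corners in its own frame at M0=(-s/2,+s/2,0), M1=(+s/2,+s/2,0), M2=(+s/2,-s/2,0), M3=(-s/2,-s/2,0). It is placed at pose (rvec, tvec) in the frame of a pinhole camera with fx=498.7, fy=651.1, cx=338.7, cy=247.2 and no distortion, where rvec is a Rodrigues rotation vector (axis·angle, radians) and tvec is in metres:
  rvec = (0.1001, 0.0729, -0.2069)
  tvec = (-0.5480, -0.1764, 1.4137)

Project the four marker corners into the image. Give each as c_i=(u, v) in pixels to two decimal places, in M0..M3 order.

c0=(117.38, 228.45) c1=(193.55, 206.90) c2=(174.19, 101.66) c3=(97.15, 124.95)

Intrinsics K: fx=498.7, fy=651.1, cx=338.7, cy=247.2
Marker side s = 0.23 m; corners in marker frame (Z=0):
  M0 = (-0.1150, +0.1150, 0)
  M1 = (+0.1150, +0.1150, 0)
  M2 = (+0.1150, -0.1150, 0)
  M3 = (-0.1150, -0.1150, 0)
rvec = (0.1001, 0.0729, -0.2069), |rvec| = θ = 0.24113 rad = 13.816°
Rodrigues: sinθ=0.23880, 1−cosθ=0.02893; R = I + sinθ·[k]× + (1−cosθ)·[k]×²:
    [+0.97606 +0.20853 +0.06189]
    [-0.20127 +0.97371 -0.10664]
    [-0.08250 +0.09163 +0.99237]
t = (-0.5480, -0.1764, 1.4137) m
M0: Pc = R·M0+t = (-0.63627, -0.04128, +1.43372); u = 498.7·(-0.63627)/1.43372 + 338.7 = 117.3845, v = 651.1·(-0.04128)/1.43372 + 247.2 = 228.4549
M1: Pc = R·M1+t = (-0.41177, -0.08757, +1.41475); u = 498.7·(-0.41177)/1.41475 + 338.7 = 193.5500, v = 651.1·(-0.08757)/1.41475 + 247.2 = 206.8988
M2: Pc = R·M2+t = (-0.45973, -0.31152, +1.39368); u = 498.7·(-0.45973)/1.39368 + 338.7 = 174.1927, v = 651.1·(-0.31152)/1.39368 + 247.2 = 101.6620
M3: Pc = R·M3+t = (-0.68423, -0.26523, +1.41265); u = 498.7·(-0.68423)/1.41265 + 338.7 = 97.1510, v = 651.1·(-0.26523)/1.41265 + 247.2 = 124.9532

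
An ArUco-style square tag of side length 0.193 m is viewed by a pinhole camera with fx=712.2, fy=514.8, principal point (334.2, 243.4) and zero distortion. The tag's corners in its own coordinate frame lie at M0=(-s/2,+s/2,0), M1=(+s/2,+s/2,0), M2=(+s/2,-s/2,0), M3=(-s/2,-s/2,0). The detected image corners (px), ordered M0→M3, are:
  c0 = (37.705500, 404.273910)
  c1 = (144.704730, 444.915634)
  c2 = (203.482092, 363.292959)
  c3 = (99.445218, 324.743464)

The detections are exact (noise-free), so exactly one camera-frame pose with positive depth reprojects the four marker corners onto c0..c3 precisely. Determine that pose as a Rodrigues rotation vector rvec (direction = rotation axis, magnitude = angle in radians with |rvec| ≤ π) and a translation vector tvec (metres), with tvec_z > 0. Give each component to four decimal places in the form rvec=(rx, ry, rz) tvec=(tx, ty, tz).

rvec=(-0.2098, 0.0094, 0.4612) tvec=(-0.3419, 0.3118, 1.1453)

Intrinsics K: fx=712.2, fy=514.8, cx=334.2, cy=243.4
Marker side s = 0.193 m; corners in marker frame (Z=0):
  M0 = (-0.0965, +0.0965, 0)
  M1 = (+0.0965, +0.0965, 0)
  M2 = (+0.0965, -0.0965, 0)
  M3 = (-0.0965, -0.0965, 0)
Detected image corners:
  c0 = (37.705500, 404.273910) px
  c1 = (144.704730, 444.915634) px
  c2 = (203.482092, 363.292959) px
  c3 = (99.445218, 324.743464) px
Planar DLT: solve 8×8 A·h = b for H (H[2,2]=1):
  H  [+540.62277 -333.31835 +121.58838]
  H  [+186.14509 +350.76066 +383.53757]
  H  [-0.04924 -0.17358 +1.00000]
B = K⁻¹H; ‖b₁‖=0.873140, ‖b₂‖=0.873140; λ = 2/(‖b₁‖+‖b₂‖) = 1.145291, sign → tz>0 ⇒ λ=+1.145291
r₁ = λ·B[:,0] = (+0.89584,+0.44079,-0.05639); r₂ = λ·B[:,1] = (-0.44272,+0.87434,-0.19880)
r₃ = r₁×r₂ = (-0.03832,+0.20306,+0.97842); SVD([r₁ r₂ r₃]) → R = UVᵀ:
  R  [+0.89584 -0.44272 -0.03832]
  R  [+0.44079 +0.87434 +0.20306]
  R  [-0.05639 -0.19880 +0.97842]
t = (-0.34190, +0.31177, +1.14529) m
tr R = 2.748598; θ = arccos((tr R − 1)/2) = 0.506807 rad = 29.038°
axis k = ((R−Rᵀ)₃₂, (R−Rᵀ)₁₃, (R−Rᵀ)₂₁) / (2 sinθ) = (-0.413960, +0.018614, +0.910105)
rvec = θ·k = (-0.209798, +0.009434, +0.461247)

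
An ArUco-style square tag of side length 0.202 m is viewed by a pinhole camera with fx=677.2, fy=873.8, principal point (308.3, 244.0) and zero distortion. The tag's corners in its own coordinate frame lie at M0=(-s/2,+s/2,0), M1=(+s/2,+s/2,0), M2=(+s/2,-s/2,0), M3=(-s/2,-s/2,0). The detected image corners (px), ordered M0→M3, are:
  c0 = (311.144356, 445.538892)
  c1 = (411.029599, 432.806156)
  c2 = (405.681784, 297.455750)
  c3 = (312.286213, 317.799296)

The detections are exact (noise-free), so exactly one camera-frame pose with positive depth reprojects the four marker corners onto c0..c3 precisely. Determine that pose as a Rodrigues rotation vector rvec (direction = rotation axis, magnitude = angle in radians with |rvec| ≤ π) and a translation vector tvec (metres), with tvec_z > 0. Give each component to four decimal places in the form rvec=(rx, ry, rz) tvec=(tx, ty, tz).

rvec=(-0.4317, 0.4782, -0.0927) tvec=(0.0963, 0.1898, 1.3009)

Intrinsics K: fx=677.2, fy=873.8, cx=308.3, cy=244.0
Marker side s = 0.202 m; corners in marker frame (Z=0):
  M0 = (-0.1010, +0.1010, 0)
  M1 = (+0.1010, +0.1010, 0)
  M2 = (+0.1010, -0.1010, 0)
  M3 = (-0.1010, -0.1010, 0)
Detected image corners:
  c0 = (311.144356, 445.538892) px
  c1 = (411.029599, 432.806156) px
  c2 = (405.681784, 297.455750) px
  c3 = (312.286213, 317.799296) px
Planar DLT: solve 8×8 A·h = b for H (H[2,2]=1):
  H  [+360.04296 -107.24583 +358.40350]
  H  [-204.71255 +529.11681 +371.51231]
  H  [-0.32732 -0.32532 +1.00000]
B = K⁻¹H; ‖b₁‖=0.768685, ‖b₂‖=0.768685; λ = 2/(‖b₁‖+‖b₂‖) = 1.300923, sign → tz>0 ⇒ λ=+1.300923
r₁ = λ·B[:,0] = (+0.88551,-0.18587,-0.42582); r₂ = λ·B[:,1] = (-0.01335,+0.90593,-0.42321)
r₃ = r₁×r₂ = (+0.46443,+0.38044,+0.79973); SVD([r₁ r₂ r₃]) → R = UVᵀ:
  R  [+0.88551 -0.01335 +0.46443]
  R  [-0.18587 +0.90593 +0.38044]
  R  [-0.42582 -0.42321 +0.79973]
t = (+0.09625, +0.18984, +1.30092) m
tr R = 2.591174; θ = arccos((tr R − 1)/2) = 0.650820 rad = 37.289°
axis k = ((R−Rᵀ)₃₂, (R−Rᵀ)₁₃, (R−Rᵀ)₂₁) / (2 sinθ) = (-0.663259, +0.734721, -0.142381)
rvec = θ·k = (-0.431662, +0.478171, -0.092664)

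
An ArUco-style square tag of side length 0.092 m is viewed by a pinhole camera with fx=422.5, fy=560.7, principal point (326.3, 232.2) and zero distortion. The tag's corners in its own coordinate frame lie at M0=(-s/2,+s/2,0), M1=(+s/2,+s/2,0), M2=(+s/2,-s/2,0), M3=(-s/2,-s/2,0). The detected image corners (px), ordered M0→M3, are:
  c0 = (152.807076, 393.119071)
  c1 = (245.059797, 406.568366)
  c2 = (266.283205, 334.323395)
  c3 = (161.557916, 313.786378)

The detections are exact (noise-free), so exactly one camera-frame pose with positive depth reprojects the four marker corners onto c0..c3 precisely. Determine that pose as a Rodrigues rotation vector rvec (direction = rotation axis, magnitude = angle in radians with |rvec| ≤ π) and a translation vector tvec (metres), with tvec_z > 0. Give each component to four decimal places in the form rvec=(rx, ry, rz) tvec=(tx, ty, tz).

rvec=(0.6939, -0.2007, 0.2898) tvec=(-0.1136, 0.0956, 0.4041)

Intrinsics K: fx=422.5, fy=560.7, cx=326.3, cy=232.2
Marker side s = 0.092 m; corners in marker frame (Z=0):
  M0 = (-0.0460, +0.0460, 0)
  M1 = (+0.0460, +0.0460, 0)
  M2 = (+0.0460, -0.0460, 0)
  M3 = (-0.0460, -0.0460, 0)
Detected image corners:
  c0 = (152.807076, 393.119071) px
  c1 = (245.059797, 406.568366) px
  c2 = (266.283205, 334.323395) px
  c3 = (161.557916, 313.786378) px
Planar DLT: solve 8×8 A·h = b for H (H[2,2]=1):
  H  [+1207.21941 +140.61374 +207.46721]
  H  [+429.84663 +1358.50872 +364.79787]
  H  [+0.68452 +1.48068 +1.00000]
B = K⁻¹H; ‖b₁‖=2.474807, ‖b₂‖=2.474807; λ = 2/(‖b₁‖+‖b₂‖) = 0.404072, sign → tz>0 ⇒ λ=+0.404072
r₁ = λ·B[:,0] = (+0.94095,+0.19523,+0.27660); r₂ = λ·B[:,1] = (-0.32759,+0.73125,+0.59830)
r₃ = r₁×r₂ = (-0.08546,-0.65358,+0.75202); SVD([r₁ r₂ r₃]) → R = UVᵀ:
  R  [+0.94095 -0.32759 -0.08546]
  R  [+0.19523 +0.73125 -0.65358]
  R  [+0.27660 +0.59830 +0.75202]
t = (-0.11365, +0.09556, +0.40407) m
tr R = 2.424212; θ = arccos((tr R − 1)/2) = 0.778303 rad = 44.593°
axis k = ((R−Rᵀ)₃₂, (R−Rᵀ)₁₃, (R−Rᵀ)₂₁) / (2 sinθ) = (+0.891560, -0.257845, +0.372339)
rvec = θ·k = (+0.693904, -0.200682, +0.289792)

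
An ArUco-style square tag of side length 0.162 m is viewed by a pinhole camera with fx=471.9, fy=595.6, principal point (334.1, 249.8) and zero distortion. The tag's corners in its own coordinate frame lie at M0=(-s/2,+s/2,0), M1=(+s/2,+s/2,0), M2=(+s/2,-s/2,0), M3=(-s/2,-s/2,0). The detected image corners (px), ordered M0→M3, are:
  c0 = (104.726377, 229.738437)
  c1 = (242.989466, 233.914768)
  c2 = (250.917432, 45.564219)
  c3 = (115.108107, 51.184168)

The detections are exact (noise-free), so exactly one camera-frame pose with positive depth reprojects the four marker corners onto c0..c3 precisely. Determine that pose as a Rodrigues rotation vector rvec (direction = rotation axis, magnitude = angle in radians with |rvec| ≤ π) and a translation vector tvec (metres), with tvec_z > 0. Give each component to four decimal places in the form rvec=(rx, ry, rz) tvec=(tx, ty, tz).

rvec=(-0.0720, 0.1708, 0.0337) tvec=(-0.1728, -0.0963, 0.5180)

Intrinsics K: fx=471.9, fy=595.6, cx=334.1, cy=249.8
Marker side s = 0.162 m; corners in marker frame (Z=0):
  M0 = (-0.0810, +0.0810, 0)
  M1 = (+0.0810, +0.0810, 0)
  M2 = (+0.0810, -0.0810, 0)
  M3 = (-0.0810, -0.0810, 0)
Detected image corners:
  c0 = (104.726377, 229.738437) px
  c1 = (242.989466, 233.914768) px
  c2 = (250.917432, 45.564219) px
  c3 = (115.108107, 51.184168) px
Planar DLT: solve 8×8 A·h = b for H (H[2,2]=1):
  H  [+786.91099 -80.37205 +176.65219]
  H  [-51.03428 +1113.03830 +139.12496]
  H  [-0.33015 -0.13259 +1.00000]
B = K⁻¹H; ‖b₁‖=1.930452, ‖b₂‖=1.930452; λ = 2/(‖b₁‖+‖b₂‖) = 0.518013, sign → tz>0 ⇒ λ=+0.518013
r₁ = λ·B[:,0] = (+0.98489,+0.02734,-0.17102); r₂ = λ·B[:,1] = (-0.03960,+0.99685,-0.06868)
r₃ = r₁×r₂ = (+0.16861,+0.07442,+0.98287); SVD([r₁ r₂ r₃]) → R = UVᵀ:
  R  [+0.98489 -0.03960 +0.16861]
  R  [+0.02734 +0.99685 +0.07442]
  R  [-0.17102 -0.06868 +0.98287]
t = (-0.17283, -0.09626, +0.51801) m
tr R = 2.964611; θ = arccos((tr R − 1)/2) = 0.188399 rad = 10.794°
axis k = ((R−Rᵀ)₃₂, (R−Rᵀ)₁₃, (R−Rᵀ)₂₁) / (2 sinθ) = (-0.382030, +0.906705, +0.178715)
rvec = θ·k = (-0.071974, +0.170822, +0.033670)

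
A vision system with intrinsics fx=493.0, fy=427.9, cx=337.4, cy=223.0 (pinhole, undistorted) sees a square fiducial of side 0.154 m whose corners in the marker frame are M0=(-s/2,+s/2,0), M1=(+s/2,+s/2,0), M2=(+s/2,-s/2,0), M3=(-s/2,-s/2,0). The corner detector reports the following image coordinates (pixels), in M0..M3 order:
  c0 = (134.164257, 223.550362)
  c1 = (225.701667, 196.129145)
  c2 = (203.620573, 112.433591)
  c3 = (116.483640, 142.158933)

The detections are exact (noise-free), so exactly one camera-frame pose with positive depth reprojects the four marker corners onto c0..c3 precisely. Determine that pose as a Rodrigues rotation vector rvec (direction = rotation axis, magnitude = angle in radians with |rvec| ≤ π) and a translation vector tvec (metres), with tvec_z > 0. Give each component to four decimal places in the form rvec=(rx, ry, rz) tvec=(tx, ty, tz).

Intrinsics K: fx=493.0, fy=427.9, cx=337.4, cy=223.0
Marker side s = 0.154 m; corners in marker frame (Z=0):
  M0 = (-0.0770, +0.0770, 0)
  M1 = (+0.0770, +0.0770, 0)
  M2 = (+0.0770, -0.0770, 0)
  M3 = (-0.0770, -0.0770, 0)
Detected image corners:
  c0 = (134.164257, 223.550362) px
  c1 = (225.701667, 196.129145) px
  c2 = (203.620573, 112.433591) px
  c3 = (116.483640, 142.158933) px
Planar DLT: solve 8×8 A·h = b for H (H[2,2]=1):
  H  [+533.74167 +84.68154 +168.86146]
  H  [-231.38841 +492.09354 +168.04149]
  H  [-0.27110 -0.25952 +1.00000]
B = K⁻¹H; ‖b₁‖=1.356958, ‖b₂‖=1.356958; λ = 2/(‖b₁‖+‖b₂‖) = 0.736943, sign → tz>0 ⇒ λ=+0.736943
r₁ = λ·B[:,0] = (+0.93457,-0.29439,-0.19978); r₂ = λ·B[:,1] = (+0.25747,+0.94717,-0.19125)
r₃ = r₁×r₂ = (+0.24553,+0.12730,+0.96099); SVD([r₁ r₂ r₃]) → R = UVᵀ:
  R  [+0.93457 +0.25747 +0.24553]
  R  [-0.29439 +0.94717 +0.12730]
  R  [-0.19978 -0.19125 +0.96099]
t = (-0.25193, -0.09465, +0.73694) m
tr R = 2.842735; θ = arccos((tr R − 1)/2) = 0.399213 rad = 22.873°
axis k = ((R−Rᵀ)₃₂, (R−Rᵀ)₁₃, (R−Rᵀ)₂₁) / (2 sinθ) = (-0.409774, +0.572833, -0.709892)
rvec = θ·k = (-0.163587, +0.228682, -0.283398)

rvec=(-0.1636, 0.2287, -0.2834) tvec=(-0.2519, -0.0947, 0.7369)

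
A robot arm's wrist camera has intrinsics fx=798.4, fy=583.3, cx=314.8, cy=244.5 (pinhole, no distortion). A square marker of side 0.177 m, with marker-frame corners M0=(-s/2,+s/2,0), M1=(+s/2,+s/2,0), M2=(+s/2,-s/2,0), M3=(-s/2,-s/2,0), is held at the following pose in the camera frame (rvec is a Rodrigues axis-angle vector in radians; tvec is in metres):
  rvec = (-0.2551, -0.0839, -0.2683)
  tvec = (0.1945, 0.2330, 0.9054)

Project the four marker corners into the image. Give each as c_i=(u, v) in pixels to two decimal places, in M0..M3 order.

c0=(436.80, 469.88) c1=(585.81, 435.72) c2=(532.52, 324.36) c3=(389.17, 354.47)

Intrinsics K: fx=798.4, fy=583.3, cx=314.8, cy=244.5
Marker side s = 0.177 m; corners in marker frame (Z=0):
  M0 = (-0.0885, +0.0885, 0)
  M1 = (+0.0885, +0.0885, 0)
  M2 = (+0.0885, -0.0885, 0)
  M3 = (-0.0885, -0.0885, 0)
rvec = (-0.2551, -0.0839, -0.2683), |rvec| = θ = 0.37961 rad = 21.750°
Rodrigues: sinθ=0.37055, 1−cosθ=0.07119; R = I + sinθ·[k]× + (1−cosθ)·[k]×²:
    [+0.96096 +0.27248 -0.04809]
    [-0.25133 +0.93229 +0.26014]
    [+0.11571 -0.23790 +0.96437]
t = (0.1945, 0.2330, 0.9054) m
M0: Pc = R·M0+t = (+0.13357, +0.33775, +0.87411); u = 798.4·(+0.13357)/0.87411 + 314.8 = 436.8008, v = 583.3·(+0.33775)/0.87411 + 244.5 = 469.8843
M1: Pc = R·M1+t = (+0.30366, +0.29326, +0.89459); u = 798.4·(+0.30366)/0.89459 + 314.8 = 585.8094, v = 583.3·(+0.29326)/0.89459 + 244.5 = 435.7184
M2: Pc = R·M2+t = (+0.25543, +0.12825, +0.93669); u = 798.4·(+0.25543)/0.93669 + 314.8 = 532.5188, v = 583.3·(+0.12825)/0.93669 + 244.5 = 324.3640
M3: Pc = R·M3+t = (+0.08534, +0.17274, +0.91621); u = 798.4·(+0.08534)/0.91621 + 314.8 = 389.1671, v = 583.3·(+0.17274)/0.91621 + 244.5 = 354.4704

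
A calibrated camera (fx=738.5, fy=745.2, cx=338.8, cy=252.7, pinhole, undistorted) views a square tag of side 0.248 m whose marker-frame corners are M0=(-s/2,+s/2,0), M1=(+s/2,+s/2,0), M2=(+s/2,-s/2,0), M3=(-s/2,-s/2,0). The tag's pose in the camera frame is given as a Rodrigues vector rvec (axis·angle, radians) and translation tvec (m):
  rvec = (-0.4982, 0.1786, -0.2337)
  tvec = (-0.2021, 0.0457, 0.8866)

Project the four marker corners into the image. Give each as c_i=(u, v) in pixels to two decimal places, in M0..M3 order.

c0=(75.93, 416.19) c1=(283.04, 361.65) c2=(255.47, 178.63) c3=(75.40, 231.55)

Intrinsics K: fx=738.5, fy=745.2, cx=338.8, cy=252.7
Marker side s = 0.248 m; corners in marker frame (Z=0):
  M0 = (-0.1240, +0.1240, 0)
  M1 = (+0.1240, +0.1240, 0)
  M2 = (+0.1240, -0.1240, 0)
  M3 = (-0.1240, -0.1240, 0)
rvec = (-0.4982, 0.1786, -0.2337), |rvec| = θ = 0.57855 rad = 33.148°
Rodrigues: sinθ=0.54681, 1−cosθ=0.16274; R = I + sinθ·[k]× + (1−cosθ)·[k]×²:
    [+0.95794 +0.17762 +0.22541]
    [-0.26414 +0.85277 +0.45058]
    [-0.11219 -0.49116 +0.86381]
t = (-0.2021, 0.0457, 0.8866) m
M0: Pc = R·M0+t = (-0.29886, +0.18420, +0.83961); u = 738.5·(-0.29886)/0.83961 + 338.8 = 75.9299, v = 745.2·(+0.18420)/0.83961 + 252.7 = 416.1851
M1: Pc = R·M1+t = (-0.06129, +0.11869, +0.81178); u = 738.5·(-0.06129)/0.81178 + 338.8 = 283.0417, v = 745.2·(+0.11869)/0.81178 + 252.7 = 361.6545
M2: Pc = R·M2+t = (-0.10534, -0.09280, +0.93359); u = 738.5·(-0.10534)/0.93359 + 338.8 = 255.4725, v = 745.2·(-0.09280)/0.93359 + 252.7 = 178.6291
M3: Pc = R·M3+t = (-0.34291, -0.02729, +0.96142); u = 738.5·(-0.34291)/0.96142 + 338.8 = 75.3989, v = 745.2·(-0.02729)/0.96142 + 252.7 = 231.5477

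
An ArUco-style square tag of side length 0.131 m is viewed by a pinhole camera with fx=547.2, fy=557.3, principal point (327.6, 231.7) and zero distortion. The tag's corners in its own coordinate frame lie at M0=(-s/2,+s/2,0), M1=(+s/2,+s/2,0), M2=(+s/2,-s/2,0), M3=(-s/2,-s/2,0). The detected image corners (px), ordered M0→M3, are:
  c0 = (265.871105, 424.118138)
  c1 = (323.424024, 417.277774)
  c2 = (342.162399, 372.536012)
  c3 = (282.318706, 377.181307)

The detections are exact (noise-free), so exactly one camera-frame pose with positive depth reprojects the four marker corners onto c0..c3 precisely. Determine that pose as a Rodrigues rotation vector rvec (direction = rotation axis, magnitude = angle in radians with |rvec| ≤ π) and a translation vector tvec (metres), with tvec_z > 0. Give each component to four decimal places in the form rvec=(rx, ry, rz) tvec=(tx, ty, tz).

rvec=(0.5594, -0.4534, 0.1885) tvec=(-0.0477, 0.3308, 1.1062)

Intrinsics K: fx=547.2, fy=557.3, cx=327.6, cy=231.7
Marker side s = 0.131 m; corners in marker frame (Z=0):
  M0 = (-0.0655, +0.0655, 0)
  M1 = (+0.0655, +0.0655, 0)
  M2 = (+0.0655, -0.0655, 0)
  M3 = (-0.0655, -0.0655, 0)
Detected image corners:
  c0 = (265.871105, 424.118138) px
  c1 = (323.424024, 417.277774) px
  c2 = (342.162399, 372.536012) px
  c3 = (282.318706, 377.181307) px
Planar DLT: solve 8×8 A·h = b for H (H[2,2]=1):
  H  [+574.85293 -6.06895 +304.00480]
  H  [+122.43277 +518.09504 +398.33516]
  H  [+0.41858 +0.42337 +1.00000]
B = K⁻¹H; ‖b₁‖=0.903988, ‖b₂‖=0.903988; λ = 2/(‖b₁‖+‖b₂‖) = 1.106209, sign → tz>0 ⇒ λ=+1.106209
r₁ = λ·B[:,0] = (+0.88490,+0.05051,+0.46304); r₂ = λ·B[:,1] = (-0.29265,+0.83368,+0.46833)
r₃ = r₁×r₂ = (-0.36237,-0.54994,+0.75250); SVD([r₁ r₂ r₃]) → R = UVᵀ:
  R  [+0.88490 -0.29265 -0.36237]
  R  [+0.05051 +0.83368 -0.54994]
  R  [+0.46304 +0.46833 +0.75250]
t = (-0.04770, +0.33076, +1.10621) m
tr R = 2.471075; θ = arccos((tr R − 1)/2) = 0.744337 rad = 42.647°
axis k = ((R−Rᵀ)₃₂, (R−Rᵀ)₁₃, (R−Rᵀ)₂₁) / (2 sinθ) = (+0.751508, -0.609175, +0.253263)
rvec = θ·k = (+0.559375, -0.453431, +0.188513)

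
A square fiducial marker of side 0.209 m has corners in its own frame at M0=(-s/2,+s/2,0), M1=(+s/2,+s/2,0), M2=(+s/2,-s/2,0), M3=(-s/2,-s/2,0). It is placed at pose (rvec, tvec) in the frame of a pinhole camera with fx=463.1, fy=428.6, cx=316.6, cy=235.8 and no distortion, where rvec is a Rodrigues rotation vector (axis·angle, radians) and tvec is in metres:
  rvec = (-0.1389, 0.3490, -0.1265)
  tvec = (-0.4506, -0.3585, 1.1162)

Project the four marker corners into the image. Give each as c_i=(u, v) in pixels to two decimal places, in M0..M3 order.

c0=(97.13, 144.96) c1=(167.55, 126.68) c2=(163.25, 49.78) c3=(95.07, 72.10)

Intrinsics K: fx=463.1, fy=428.6, cx=316.6, cy=235.8
Marker side s = 0.209 m; corners in marker frame (Z=0):
  M0 = (-0.1045, +0.1045, 0)
  M1 = (+0.1045, +0.1045, 0)
  M2 = (+0.1045, -0.1045, 0)
  M3 = (-0.1045, -0.1045, 0)
rvec = (-0.1389, 0.3490, -0.1265), |rvec| = θ = 0.39635 rad = 22.709°
Rodrigues: sinθ=0.38606, 1−cosθ=0.07753; R = I + sinθ·[k]× + (1−cosθ)·[k]×²:
    [+0.93200 +0.09929 +0.34860]
    [-0.14714 +0.98258 +0.11350]
    [-0.33126 -0.15708 +0.93037]
t = (-0.4506, -0.3585, 1.1162) m
M0: Pc = R·M0+t = (-0.53762, -0.24044, +1.13440); u = 463.1·(-0.53762)/1.13440 + 316.6 = 97.1270, v = 428.6·(-0.24044)/1.13440 + 235.8 = 144.9553
M1: Pc = R·M1+t = (-0.34283, -0.27120, +1.06517); u = 463.1·(-0.34283)/1.06517 + 316.6 = 167.5486, v = 428.6·(-0.27120)/1.06517 + 235.8 = 126.6768
M2: Pc = R·M2+t = (-0.36358, -0.47656, +1.09800); u = 463.1·(-0.36358)/1.09800 + 316.6 = 163.2527, v = 428.6·(-0.47656)/1.09800 + 235.8 = 49.7780
M3: Pc = R·M3+t = (-0.55837, -0.44580, +1.16723); u = 463.1·(-0.55837)/1.16723 + 316.6 = 95.0665, v = 428.6·(-0.44580)/1.16723 + 235.8 = 72.1036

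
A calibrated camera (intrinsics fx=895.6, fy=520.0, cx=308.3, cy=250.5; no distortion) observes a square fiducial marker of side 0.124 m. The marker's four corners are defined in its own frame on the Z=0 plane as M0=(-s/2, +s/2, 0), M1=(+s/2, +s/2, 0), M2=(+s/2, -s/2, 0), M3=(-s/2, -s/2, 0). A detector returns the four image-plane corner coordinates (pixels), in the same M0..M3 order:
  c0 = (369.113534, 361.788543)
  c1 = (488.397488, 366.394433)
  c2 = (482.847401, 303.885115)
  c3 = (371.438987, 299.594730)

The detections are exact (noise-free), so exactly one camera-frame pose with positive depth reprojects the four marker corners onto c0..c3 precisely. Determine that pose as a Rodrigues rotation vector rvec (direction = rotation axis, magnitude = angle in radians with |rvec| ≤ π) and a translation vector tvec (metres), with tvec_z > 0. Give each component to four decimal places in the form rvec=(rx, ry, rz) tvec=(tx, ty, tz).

rvec=(-0.5581, -0.0170, 0.0648) tvec=(0.1285, 0.1505, 0.9620)

Intrinsics K: fx=895.6, fy=520.0, cx=308.3, cy=250.5
Marker side s = 0.124 m; corners in marker frame (Z=0):
  M0 = (-0.0620, +0.0620, 0)
  M1 = (+0.0620, +0.0620, 0)
  M2 = (+0.0620, -0.0620, 0)
  M3 = (-0.0620, -0.0620, 0)
Detected image corners:
  c0 = (369.113534, 361.788543) px
  c1 = (488.397488, 366.394433) px
  c2 = (482.847401, 303.885115) px
  c3 = (371.438987, 299.594730) px
Planar DLT: solve 8×8 A·h = b for H (H[2,2]=1):
  H  [+928.47343 -222.63065 +427.91637]
  H  [+35.32014 +319.53069 +331.85123]
  H  [-0.00153 -0.55060 +1.00000]
B = K⁻¹H; ‖b₁‖=1.039502, ‖b₂‖=1.039502; λ = 2/(‖b₁‖+‖b₂‖) = 0.961999, sign → tz>0 ⇒ λ=+0.961999
r₁ = λ·B[:,0] = (+0.99782,+0.06605,-0.00147); r₂ = λ·B[:,1] = (-0.05680,+0.84629,-0.52968)
r₃ = r₁×r₂ = (-0.03374,+0.52861,+0.84820); SVD([r₁ r₂ r₃]) → R = UVᵀ:
  R  [+0.99782 -0.05680 -0.03374]
  R  [+0.06605 +0.84629 +0.52861]
  R  [-0.00147 -0.52968 +0.84820]
t = (+0.12848, +0.15050, +0.96200) m
tr R = 2.692306; θ = arccos((tr R − 1)/2) = 0.562072 rad = 32.204°
axis k = ((R−Rᵀ)₃₂, (R−Rᵀ)₁₃, (R−Rᵀ)₂₁) / (2 sinθ) = (-0.992874, -0.030278, +0.115257)
rvec = θ·k = (-0.558066, -0.017018, +0.064783)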